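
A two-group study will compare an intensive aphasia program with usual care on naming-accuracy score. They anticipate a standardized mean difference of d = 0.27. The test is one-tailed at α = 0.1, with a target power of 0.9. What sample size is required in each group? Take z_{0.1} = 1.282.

n = 181 per group

For two independent groups with equal n: n = 2·((z_{α} + z_β) / d)².
z_{α} + z_β = 1.282 + 1.282 = 2.564.
n = 2 × (2.564 / 0.27)² = 2 × 9.496² = 2 × 90.18 = 180.4.
Round up to the next whole participant.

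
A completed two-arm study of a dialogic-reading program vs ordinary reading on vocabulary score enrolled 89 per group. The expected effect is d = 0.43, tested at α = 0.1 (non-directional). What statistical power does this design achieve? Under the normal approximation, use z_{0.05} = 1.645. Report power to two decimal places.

For two equal groups, power = Φ(d·√(n/2) − z_{α/2}).
d·√(n/2) = 0.43 × √(89/2) = 0.43 × 6.671 = 2.868.
z_β = 2.868 − 1.645 = 1.223.
Power = Φ(1.223) = 0.889.

power ≈ 0.89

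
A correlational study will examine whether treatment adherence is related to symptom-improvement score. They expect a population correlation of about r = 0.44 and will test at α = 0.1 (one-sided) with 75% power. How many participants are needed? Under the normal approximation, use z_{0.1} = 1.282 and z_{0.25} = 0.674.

n = 21

Fisher's z: C = ½·ln((1+r)/(1−r)) = ½·ln(2.5714) = 0.4722.
n = ((z_{α} + z_β)/C)² + 3.
(1.282 + 0.674) / 0.4722 = 1.956 / 0.4722 = 4.142.
n = 4.142² + 3 = 17.16 + 3 = 20.2.
Round up.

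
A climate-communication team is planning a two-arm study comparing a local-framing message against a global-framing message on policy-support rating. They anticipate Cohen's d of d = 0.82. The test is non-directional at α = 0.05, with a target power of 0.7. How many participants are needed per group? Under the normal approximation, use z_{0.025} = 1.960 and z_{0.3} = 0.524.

For two independent groups with equal n: n = 2·((z_{α/2} + z_β) / d)².
z_{α/2} + z_β = 1.960 + 0.524 = 2.484.
n = 2 × (2.484 / 0.82)² = 2 × 3.029² = 2 × 9.18 = 18.4.
Round up to the next whole participant.

n = 19 per group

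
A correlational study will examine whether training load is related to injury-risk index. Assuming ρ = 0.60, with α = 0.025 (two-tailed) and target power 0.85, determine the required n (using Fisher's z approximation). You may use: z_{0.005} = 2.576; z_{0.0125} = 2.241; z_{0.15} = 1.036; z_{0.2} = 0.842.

n = 26

Fisher's z: C = ½·ln((1+r)/(1−r)) = ½·ln(4.0000) = 0.6931.
n = ((z_{α/2} + z_β)/C)² + 3.
(2.241 + 1.036) / 0.6931 = 3.277 / 0.6931 = 4.728.
n = 4.728² + 3 = 22.35 + 3 = 25.4.
Round up.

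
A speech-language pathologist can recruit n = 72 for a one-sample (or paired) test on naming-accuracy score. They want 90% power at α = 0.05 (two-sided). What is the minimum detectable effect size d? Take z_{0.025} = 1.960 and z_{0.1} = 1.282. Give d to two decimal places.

d_min ≈ 0.38

For a single sample (or paired design) of n = 72: d_min = (z_{α/2} + z_β)/√n.
z-sum = 1.960 + 1.282 = 3.242.
d_min = 3.242 / √72 = 3.242 / 8.485 = 0.382.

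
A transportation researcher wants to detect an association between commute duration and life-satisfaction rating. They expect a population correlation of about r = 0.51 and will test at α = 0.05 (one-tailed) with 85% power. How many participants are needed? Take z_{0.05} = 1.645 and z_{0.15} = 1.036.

n = 26

Fisher's z: C = ½·ln((1+r)/(1−r)) = ½·ln(3.0816) = 0.5627.
n = ((z_{α} + z_β)/C)² + 3.
(1.645 + 1.036) / 0.5627 = 2.681 / 0.5627 = 4.765.
n = 4.765² + 3 = 22.70 + 3 = 25.7.
Round up.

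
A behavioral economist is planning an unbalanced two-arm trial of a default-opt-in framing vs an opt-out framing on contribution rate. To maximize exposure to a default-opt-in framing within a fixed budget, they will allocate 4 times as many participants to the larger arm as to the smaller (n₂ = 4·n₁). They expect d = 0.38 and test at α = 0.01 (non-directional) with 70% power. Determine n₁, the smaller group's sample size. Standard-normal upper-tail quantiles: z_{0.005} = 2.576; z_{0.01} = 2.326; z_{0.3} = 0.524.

With allocation ratio k = n₂/n₁ = 4, Var(x̄₁−x̄₂) = σ²(1/n₁ + 1/(k·n₁)) = σ²·(k+1)/(k·n₁).
So n₁ = (1 + 1/k)·((z_{α/2} + z_β)/d)² = 1.250 × (3.100/0.38)².
n₁ = 1.250 × 66.55 = 83.2.
Round up: n₁ = 84, giving n₂ = 4 × 84 = 336.

n₁ = 84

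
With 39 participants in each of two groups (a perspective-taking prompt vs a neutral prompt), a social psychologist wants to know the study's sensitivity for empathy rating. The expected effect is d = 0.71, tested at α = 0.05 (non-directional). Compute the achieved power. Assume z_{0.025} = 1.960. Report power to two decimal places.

For two equal groups, power = Φ(d·√(n/2) − z_{α/2}).
d·√(n/2) = 0.71 × √(39/2) = 0.71 × 4.416 = 3.135.
z_β = 3.135 − 1.960 = 1.175.
Power = Φ(1.175) = 0.880.

power ≈ 0.88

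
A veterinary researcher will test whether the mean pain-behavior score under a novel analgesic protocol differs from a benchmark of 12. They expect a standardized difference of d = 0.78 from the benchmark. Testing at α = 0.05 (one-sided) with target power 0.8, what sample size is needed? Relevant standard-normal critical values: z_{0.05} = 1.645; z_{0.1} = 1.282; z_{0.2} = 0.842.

For a one-sample test: n = ((z_{α} + z_β) / d)².
z_{α} + z_β = 1.645 + 0.842 = 2.487.
n = (2.487 / 0.78)² = 3.188² = 10.17.
Round up.

n = 11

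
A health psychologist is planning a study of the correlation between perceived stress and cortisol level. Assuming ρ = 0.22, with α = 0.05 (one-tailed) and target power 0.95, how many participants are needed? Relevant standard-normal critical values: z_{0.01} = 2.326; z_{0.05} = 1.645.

n = 220

Fisher's z: C = ½·ln((1+r)/(1−r)) = ½·ln(1.5641) = 0.2237.
n = ((z_{α} + z_β)/C)² + 3.
(1.645 + 1.645) / 0.2237 = 3.290 / 0.2237 = 14.707.
n = 14.707² + 3 = 216.30 + 3 = 219.3.
Round up.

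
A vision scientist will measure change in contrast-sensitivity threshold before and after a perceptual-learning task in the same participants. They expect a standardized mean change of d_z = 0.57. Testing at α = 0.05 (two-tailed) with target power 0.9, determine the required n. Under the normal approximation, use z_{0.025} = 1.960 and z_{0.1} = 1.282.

For a paired (one-sample on differences) test: n = ((z_{α/2} + z_β) / d)².
z_{α/2} + z_β = 1.960 + 1.282 = 3.242.
n = (3.242 / 0.57)² = 5.688² = 32.35.
Round up.

n = 33 pairs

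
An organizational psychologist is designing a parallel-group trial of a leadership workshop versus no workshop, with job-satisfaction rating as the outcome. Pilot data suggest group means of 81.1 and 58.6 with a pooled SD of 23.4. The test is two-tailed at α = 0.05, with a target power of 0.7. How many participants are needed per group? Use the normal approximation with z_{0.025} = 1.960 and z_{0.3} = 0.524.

n = 14 per group

Cohen's d = |M₁ − M₂| / SD_pooled = |81.1 − 58.6| / 23.4 = 22.5 / 23.4 = 0.962.
For two independent groups with equal n: n = 2·((z_{α/2} + z_β) / d)².
z_{α/2} + z_β = 1.960 + 0.524 = 2.484.
n = 2 × (2.484 / 0.962)² = 2 × 2.582² = 2 × 6.67 = 13.3.
Round up to the next whole participant.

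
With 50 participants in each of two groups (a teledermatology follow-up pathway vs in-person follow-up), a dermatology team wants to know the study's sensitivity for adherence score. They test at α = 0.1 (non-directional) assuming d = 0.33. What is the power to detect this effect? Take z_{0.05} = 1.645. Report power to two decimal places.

For two equal groups, power = Φ(d·√(n/2) − z_{α/2}).
d·√(n/2) = 0.33 × √(50/2) = 0.33 × 5.000 = 1.650.
z_β = 1.650 − 1.645 = 0.005.
Power = Φ(0.005) = 0.502.

power ≈ 0.50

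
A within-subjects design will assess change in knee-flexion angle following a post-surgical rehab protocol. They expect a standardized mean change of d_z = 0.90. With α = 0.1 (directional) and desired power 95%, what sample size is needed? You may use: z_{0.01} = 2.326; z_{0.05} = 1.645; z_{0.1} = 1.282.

For a paired (one-sample on differences) test: n = ((z_{α} + z_β) / d)².
z_{α} + z_β = 1.282 + 1.645 = 2.927.
n = (2.927 / 0.90)² = 3.252² = 10.58.
Round up.

n = 11 pairs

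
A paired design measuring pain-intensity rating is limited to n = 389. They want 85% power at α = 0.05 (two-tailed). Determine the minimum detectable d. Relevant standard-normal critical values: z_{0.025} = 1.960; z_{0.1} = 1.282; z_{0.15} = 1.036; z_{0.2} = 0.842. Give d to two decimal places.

d_min ≈ 0.15

For a single sample (or paired design) of n = 389: d_min = (z_{α/2} + z_β)/√n.
z-sum = 1.960 + 1.036 = 2.996.
d_min = 2.996 / √389 = 2.996 / 19.723 = 0.152.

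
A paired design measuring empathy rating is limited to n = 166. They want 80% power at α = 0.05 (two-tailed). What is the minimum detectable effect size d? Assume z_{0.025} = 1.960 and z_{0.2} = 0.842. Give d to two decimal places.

For a single sample (or paired design) of n = 166: d_min = (z_{α/2} + z_β)/√n.
z-sum = 1.960 + 0.842 = 2.802.
d_min = 2.802 / √166 = 2.802 / 12.884 = 0.217.

d_min ≈ 0.22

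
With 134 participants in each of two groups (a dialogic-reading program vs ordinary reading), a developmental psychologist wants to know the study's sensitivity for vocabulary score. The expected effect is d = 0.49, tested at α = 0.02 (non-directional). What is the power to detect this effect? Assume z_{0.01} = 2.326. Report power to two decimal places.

For two equal groups, power = Φ(d·√(n/2) − z_{α/2}).
d·√(n/2) = 0.49 × √(134/2) = 0.49 × 8.185 = 4.011.
z_β = 4.011 − 2.326 = 1.685.
Power = Φ(1.685) = 0.954.

power ≈ 0.95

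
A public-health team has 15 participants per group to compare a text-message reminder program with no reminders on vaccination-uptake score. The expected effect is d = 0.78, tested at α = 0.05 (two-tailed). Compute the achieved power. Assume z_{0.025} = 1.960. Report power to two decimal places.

For two equal groups, power = Φ(d·√(n/2) − z_{α/2}).
d·√(n/2) = 0.78 × √(15/2) = 0.78 × 2.739 = 2.136.
z_β = 2.136 − 1.960 = 0.176.
Power = Φ(0.176) = 0.570.

power ≈ 0.57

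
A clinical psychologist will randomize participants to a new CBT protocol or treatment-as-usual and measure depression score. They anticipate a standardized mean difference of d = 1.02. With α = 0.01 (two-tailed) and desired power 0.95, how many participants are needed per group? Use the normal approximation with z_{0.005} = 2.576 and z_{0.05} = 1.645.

n = 35 per group

For two independent groups with equal n: n = 2·((z_{α/2} + z_β) / d)².
z_{α/2} + z_β = 2.576 + 1.645 = 4.221.
n = 2 × (4.221 / 1.02)² = 2 × 4.138² = 2 × 17.12 = 34.2.
Round up to the next whole participant.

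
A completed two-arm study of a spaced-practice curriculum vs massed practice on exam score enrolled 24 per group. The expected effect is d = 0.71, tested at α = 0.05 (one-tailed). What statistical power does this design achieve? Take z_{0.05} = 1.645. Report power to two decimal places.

For two equal groups, power = Φ(d·√(n/2) − z_{α}).
d·√(n/2) = 0.71 × √(24/2) = 0.71 × 3.464 = 2.460.
z_β = 2.460 − 1.645 = 0.815.
Power = Φ(0.815) = 0.792.

power ≈ 0.79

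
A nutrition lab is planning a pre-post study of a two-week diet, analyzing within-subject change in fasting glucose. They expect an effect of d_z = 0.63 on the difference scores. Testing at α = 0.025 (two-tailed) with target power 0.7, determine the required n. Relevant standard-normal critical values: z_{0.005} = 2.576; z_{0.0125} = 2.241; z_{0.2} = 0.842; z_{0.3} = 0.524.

For a paired (one-sample on differences) test: n = ((z_{α/2} + z_β) / d)².
z_{α/2} + z_β = 2.241 + 0.524 = 2.765.
n = (2.765 / 0.63)² = 4.389² = 19.26.
Round up.

n = 20 pairs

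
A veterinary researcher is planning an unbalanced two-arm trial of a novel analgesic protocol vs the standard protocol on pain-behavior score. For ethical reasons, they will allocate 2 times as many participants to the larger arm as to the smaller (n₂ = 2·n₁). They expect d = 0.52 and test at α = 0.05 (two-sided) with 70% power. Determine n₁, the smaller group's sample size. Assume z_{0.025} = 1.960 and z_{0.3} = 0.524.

With allocation ratio k = n₂/n₁ = 2, Var(x̄₁−x̄₂) = σ²(1/n₁ + 1/(k·n₁)) = σ²·(k+1)/(k·n₁).
So n₁ = (1 + 1/k)·((z_{α/2} + z_β)/d)² = 1.500 × (2.484/0.52)².
n₁ = 1.500 × 22.82 = 34.2.
Round up: n₁ = 35, giving n₂ = 2 × 35 = 70.

n₁ = 35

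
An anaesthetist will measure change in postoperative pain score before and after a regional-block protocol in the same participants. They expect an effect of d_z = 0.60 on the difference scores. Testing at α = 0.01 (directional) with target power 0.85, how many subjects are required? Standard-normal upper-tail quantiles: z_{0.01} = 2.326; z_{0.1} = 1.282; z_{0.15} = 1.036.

For a paired (one-sample on differences) test: n = ((z_{α} + z_β) / d)².
z_{α} + z_β = 2.326 + 1.036 = 3.362.
n = (3.362 / 0.60)² = 5.603² = 31.40.
Round up.

n = 32 pairs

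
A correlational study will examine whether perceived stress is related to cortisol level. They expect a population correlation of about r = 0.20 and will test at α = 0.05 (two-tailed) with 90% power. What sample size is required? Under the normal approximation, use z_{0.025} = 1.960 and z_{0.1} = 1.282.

Fisher's z: C = ½·ln((1+r)/(1−r)) = ½·ln(1.5000) = 0.2027.
n = ((z_{α/2} + z_β)/C)² + 3.
(1.960 + 1.282) / 0.2027 = 3.242 / 0.2027 = 15.994.
n = 15.994² + 3 = 255.81 + 3 = 258.8.
Round up.

n = 259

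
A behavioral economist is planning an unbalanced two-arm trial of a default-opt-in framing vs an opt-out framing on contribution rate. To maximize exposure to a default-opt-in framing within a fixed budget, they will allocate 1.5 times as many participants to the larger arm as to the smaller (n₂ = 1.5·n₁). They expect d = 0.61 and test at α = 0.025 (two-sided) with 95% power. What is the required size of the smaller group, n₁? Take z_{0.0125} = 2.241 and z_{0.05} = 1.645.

With allocation ratio k = n₂/n₁ = 1.5, Var(x̄₁−x̄₂) = σ²(1/n₁ + 1/(k·n₁)) = σ²·(k+1)/(k·n₁).
So n₁ = (1 + 1/k)·((z_{α/2} + z_β)/d)² = 1.667 × (3.886/0.61)².
n₁ = 1.667 × 40.58 = 67.6.
Round up: n₁ = 68, giving n₂ = 1.5 × 68 = 102.

n₁ = 68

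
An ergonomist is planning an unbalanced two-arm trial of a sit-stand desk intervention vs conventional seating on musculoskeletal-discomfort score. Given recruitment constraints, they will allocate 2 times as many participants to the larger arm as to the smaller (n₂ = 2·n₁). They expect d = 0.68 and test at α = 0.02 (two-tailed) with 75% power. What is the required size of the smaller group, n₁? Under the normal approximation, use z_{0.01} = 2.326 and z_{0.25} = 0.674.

n₁ = 30

With allocation ratio k = n₂/n₁ = 2, Var(x̄₁−x̄₂) = σ²(1/n₁ + 1/(k·n₁)) = σ²·(k+1)/(k·n₁).
So n₁ = (1 + 1/k)·((z_{α/2} + z_β)/d)² = 1.500 × (3.000/0.68)².
n₁ = 1.500 × 19.46 = 29.2.
Round up: n₁ = 30, giving n₂ = 2 × 30 = 60.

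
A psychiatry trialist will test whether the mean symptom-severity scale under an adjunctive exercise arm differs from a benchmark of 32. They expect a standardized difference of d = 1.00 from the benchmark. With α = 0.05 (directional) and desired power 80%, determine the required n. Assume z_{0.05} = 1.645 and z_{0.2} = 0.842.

For a one-sample test: n = ((z_{α} + z_β) / d)².
z_{α} + z_β = 1.645 + 0.842 = 2.487.
n = (2.487 / 1.00)² = 2.487² = 6.19.
Round up.

n = 7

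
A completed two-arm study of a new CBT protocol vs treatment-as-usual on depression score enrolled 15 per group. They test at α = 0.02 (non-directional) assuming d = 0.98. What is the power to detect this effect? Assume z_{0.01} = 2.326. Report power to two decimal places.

power ≈ 0.64

For two equal groups, power = Φ(d·√(n/2) − z_{α/2}).
d·√(n/2) = 0.98 × √(15/2) = 0.98 × 2.739 = 2.684.
z_β = 2.684 − 2.326 = 0.358.
Power = Φ(0.358) = 0.640.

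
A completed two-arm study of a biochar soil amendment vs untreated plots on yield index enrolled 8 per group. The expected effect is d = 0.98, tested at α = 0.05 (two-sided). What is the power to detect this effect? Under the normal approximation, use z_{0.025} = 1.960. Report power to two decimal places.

power ≈ 0.50

For two equal groups, power = Φ(d·√(n/2) − z_{α/2}).
d·√(n/2) = 0.98 × √(8/2) = 0.98 × 2.000 = 1.960.
z_β = 1.960 − 1.960 = 0.000.
Power = Φ(0.000) = 0.500.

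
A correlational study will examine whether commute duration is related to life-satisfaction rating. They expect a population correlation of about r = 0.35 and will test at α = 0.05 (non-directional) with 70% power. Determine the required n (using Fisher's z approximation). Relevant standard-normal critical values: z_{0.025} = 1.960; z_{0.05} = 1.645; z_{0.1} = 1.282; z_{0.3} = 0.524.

n = 50

Fisher's z: C = ½·ln((1+r)/(1−r)) = ½·ln(2.0769) = 0.3654.
n = ((z_{α/2} + z_β)/C)² + 3.
(1.960 + 0.524) / 0.3654 = 2.484 / 0.3654 = 6.798.
n = 6.798² + 3 = 46.21 + 3 = 49.2.
Round up.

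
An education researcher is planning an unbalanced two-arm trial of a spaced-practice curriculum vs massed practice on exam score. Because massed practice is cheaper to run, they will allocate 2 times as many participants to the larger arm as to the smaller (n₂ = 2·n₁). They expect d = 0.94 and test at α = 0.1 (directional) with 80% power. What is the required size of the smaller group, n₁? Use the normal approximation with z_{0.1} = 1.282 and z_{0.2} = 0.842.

With allocation ratio k = n₂/n₁ = 2, Var(x̄₁−x̄₂) = σ²(1/n₁ + 1/(k·n₁)) = σ²·(k+1)/(k·n₁).
So n₁ = (1 + 1/k)·((z_{α} + z_β)/d)² = 1.500 × (2.124/0.94)².
n₁ = 1.500 × 5.11 = 7.7.
Round up: n₁ = 8, giving n₂ = 2 × 8 = 16.

n₁ = 8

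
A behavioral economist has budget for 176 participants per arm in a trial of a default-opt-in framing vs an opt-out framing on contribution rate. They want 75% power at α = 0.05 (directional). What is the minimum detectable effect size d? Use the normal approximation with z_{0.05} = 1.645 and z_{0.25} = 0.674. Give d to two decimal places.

d_min ≈ 0.25

For two independent groups of n = 176 each: d_min = (z_{α} + z_β)·√(2/n).
z-sum = 1.645 + 0.674 = 2.319.
d_min = 2.319 × √(2/176) = 2.319 × 0.1066 = 0.247.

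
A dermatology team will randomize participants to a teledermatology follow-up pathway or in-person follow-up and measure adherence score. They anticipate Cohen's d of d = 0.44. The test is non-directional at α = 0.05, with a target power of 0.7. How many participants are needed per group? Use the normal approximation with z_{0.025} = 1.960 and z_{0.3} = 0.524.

n = 64 per group

For two independent groups with equal n: n = 2·((z_{α/2} + z_β) / d)².
z_{α/2} + z_β = 1.960 + 0.524 = 2.484.
n = 2 × (2.484 / 0.44)² = 2 × 5.645² = 2 × 31.87 = 63.7.
Round up to the next whole participant.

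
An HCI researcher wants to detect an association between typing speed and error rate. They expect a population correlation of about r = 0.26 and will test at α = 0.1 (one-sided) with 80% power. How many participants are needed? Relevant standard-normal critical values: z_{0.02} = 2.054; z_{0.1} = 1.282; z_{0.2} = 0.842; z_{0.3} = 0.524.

n = 67

Fisher's z: C = ½·ln((1+r)/(1−r)) = ½·ln(1.7027) = 0.2661.
n = ((z_{α} + z_β)/C)² + 3.
(1.282 + 0.842) / 0.2661 = 2.124 / 0.2661 = 7.982.
n = 7.982² + 3 = 63.71 + 3 = 66.7.
Round up.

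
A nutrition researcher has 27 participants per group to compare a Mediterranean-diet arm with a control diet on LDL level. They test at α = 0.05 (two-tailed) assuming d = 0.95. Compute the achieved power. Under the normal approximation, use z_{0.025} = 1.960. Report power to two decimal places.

power ≈ 0.94

For two equal groups, power = Φ(d·√(n/2) − z_{α/2}).
d·√(n/2) = 0.95 × √(27/2) = 0.95 × 3.674 = 3.491.
z_β = 3.491 − 1.960 = 1.531.
Power = Φ(1.531) = 0.937.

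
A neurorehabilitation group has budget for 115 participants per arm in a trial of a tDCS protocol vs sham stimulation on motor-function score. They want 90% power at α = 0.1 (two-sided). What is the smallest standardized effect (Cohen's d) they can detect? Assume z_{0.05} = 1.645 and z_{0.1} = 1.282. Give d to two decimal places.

For two independent groups of n = 115 each: d_min = (z_{α/2} + z_β)·√(2/n).
z-sum = 1.645 + 1.282 = 2.927.
d_min = 2.927 × √(2/115) = 2.927 × 0.1319 = 0.386.

d_min ≈ 0.39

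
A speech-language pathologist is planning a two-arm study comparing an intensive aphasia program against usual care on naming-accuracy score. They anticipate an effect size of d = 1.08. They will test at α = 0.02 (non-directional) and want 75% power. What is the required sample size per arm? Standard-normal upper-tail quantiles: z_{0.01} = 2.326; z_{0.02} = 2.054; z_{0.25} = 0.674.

n = 16 per group

For two independent groups with equal n: n = 2·((z_{α/2} + z_β) / d)².
z_{α/2} + z_β = 2.326 + 0.674 = 3.000.
n = 2 × (3.000 / 1.08)² = 2 × 2.778² = 2 × 7.72 = 15.4.
Round up to the next whole participant.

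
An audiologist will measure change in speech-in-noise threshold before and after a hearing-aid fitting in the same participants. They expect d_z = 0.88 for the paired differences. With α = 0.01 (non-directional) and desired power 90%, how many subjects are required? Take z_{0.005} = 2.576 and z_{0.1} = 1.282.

n = 20 pairs

For a paired (one-sample on differences) test: n = ((z_{α/2} + z_β) / d)².
z_{α/2} + z_β = 2.576 + 1.282 = 3.858.
n = (3.858 / 0.88)² = 4.384² = 19.22.
Round up.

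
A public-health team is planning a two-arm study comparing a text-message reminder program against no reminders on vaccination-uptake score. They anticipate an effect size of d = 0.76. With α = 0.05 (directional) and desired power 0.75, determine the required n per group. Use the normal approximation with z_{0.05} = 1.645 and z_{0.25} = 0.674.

For two independent groups with equal n: n = 2·((z_{α} + z_β) / d)².
z_{α} + z_β = 1.645 + 0.674 = 2.319.
n = 2 × (2.319 / 0.76)² = 2 × 3.051² = 2 × 9.31 = 18.6.
Round up to the next whole participant.

n = 19 per group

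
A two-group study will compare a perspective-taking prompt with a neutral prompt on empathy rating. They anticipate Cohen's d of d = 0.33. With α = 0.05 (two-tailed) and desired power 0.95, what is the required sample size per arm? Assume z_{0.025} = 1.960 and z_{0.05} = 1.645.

For two independent groups with equal n: n = 2·((z_{α/2} + z_β) / d)².
z_{α/2} + z_β = 1.960 + 1.645 = 3.605.
n = 2 × (3.605 / 0.33)² = 2 × 10.924² = 2 × 119.34 = 238.7.
Round up to the next whole participant.

n = 239 per group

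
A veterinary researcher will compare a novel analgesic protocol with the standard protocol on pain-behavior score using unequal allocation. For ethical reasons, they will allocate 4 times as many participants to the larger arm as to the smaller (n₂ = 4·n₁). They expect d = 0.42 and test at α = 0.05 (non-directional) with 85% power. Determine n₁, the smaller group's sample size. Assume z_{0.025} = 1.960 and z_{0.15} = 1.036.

With allocation ratio k = n₂/n₁ = 4, Var(x̄₁−x̄₂) = σ²(1/n₁ + 1/(k·n₁)) = σ²·(k+1)/(k·n₁).
So n₁ = (1 + 1/k)·((z_{α/2} + z_β)/d)² = 1.250 × (2.996/0.42)².
n₁ = 1.250 × 50.88 = 63.6.
Round up: n₁ = 64, giving n₂ = 4 × 64 = 256.

n₁ = 64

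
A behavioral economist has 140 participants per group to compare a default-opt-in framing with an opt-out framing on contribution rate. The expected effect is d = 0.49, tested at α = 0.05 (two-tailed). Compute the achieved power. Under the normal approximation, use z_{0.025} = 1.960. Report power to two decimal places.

For two equal groups, power = Φ(d·√(n/2) − z_{α/2}).
d·√(n/2) = 0.49 × √(140/2) = 0.49 × 8.367 = 4.100.
z_β = 4.100 − 1.960 = 2.140.
Power = Φ(2.140) = 0.984.

power ≈ 0.98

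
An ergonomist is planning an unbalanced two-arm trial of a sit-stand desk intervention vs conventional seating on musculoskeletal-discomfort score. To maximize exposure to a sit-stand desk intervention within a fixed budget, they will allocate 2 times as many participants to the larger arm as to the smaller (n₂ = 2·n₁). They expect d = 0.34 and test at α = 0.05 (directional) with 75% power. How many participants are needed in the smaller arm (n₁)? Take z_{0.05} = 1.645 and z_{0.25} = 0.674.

With allocation ratio k = n₂/n₁ = 2, Var(x̄₁−x̄₂) = σ²(1/n₁ + 1/(k·n₁)) = σ²·(k+1)/(k·n₁).
So n₁ = (1 + 1/k)·((z_{α} + z_β)/d)² = 1.500 × (2.319/0.34)².
n₁ = 1.500 × 46.52 = 69.8.
Round up: n₁ = 70, giving n₂ = 2 × 70 = 140.

n₁ = 70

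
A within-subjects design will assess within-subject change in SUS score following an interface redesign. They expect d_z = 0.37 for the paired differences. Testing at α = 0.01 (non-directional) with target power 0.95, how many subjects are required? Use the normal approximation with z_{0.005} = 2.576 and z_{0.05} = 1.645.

For a paired (one-sample on differences) test: n = ((z_{α/2} + z_β) / d)².
z_{α/2} + z_β = 2.576 + 1.645 = 4.221.
n = (4.221 / 0.37)² = 11.408² = 130.14.
Round up.

n = 131 pairs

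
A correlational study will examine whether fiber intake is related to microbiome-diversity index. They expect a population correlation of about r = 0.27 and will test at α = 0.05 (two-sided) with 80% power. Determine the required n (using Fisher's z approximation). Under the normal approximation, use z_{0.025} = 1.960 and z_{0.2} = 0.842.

n = 106

Fisher's z: C = ½·ln((1+r)/(1−r)) = ½·ln(1.7397) = 0.2769.
n = ((z_{α/2} + z_β)/C)² + 3.
(1.960 + 0.842) / 0.2769 = 2.802 / 0.2769 = 10.119.
n = 10.119² + 3 = 102.40 + 3 = 105.4.
Round up.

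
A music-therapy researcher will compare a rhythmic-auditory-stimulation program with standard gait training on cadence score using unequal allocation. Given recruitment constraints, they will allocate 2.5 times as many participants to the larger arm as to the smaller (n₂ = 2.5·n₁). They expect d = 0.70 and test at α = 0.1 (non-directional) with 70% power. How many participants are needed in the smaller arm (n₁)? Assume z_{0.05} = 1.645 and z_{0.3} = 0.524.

With allocation ratio k = n₂/n₁ = 2.5, Var(x̄₁−x̄₂) = σ²(1/n₁ + 1/(k·n₁)) = σ²·(k+1)/(k·n₁).
So n₁ = (1 + 1/k)·((z_{α/2} + z_β)/d)² = 1.400 × (2.169/0.70)².
n₁ = 1.400 × 9.60 = 13.4.
Round up: n₁ = 14, giving n₂ = 2.5 × 14 = 35.

n₁ = 14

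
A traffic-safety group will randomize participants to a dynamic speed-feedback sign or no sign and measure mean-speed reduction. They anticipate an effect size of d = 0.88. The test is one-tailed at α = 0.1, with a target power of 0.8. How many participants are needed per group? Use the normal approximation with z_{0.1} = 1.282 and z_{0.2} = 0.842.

n = 12 per group

For two independent groups with equal n: n = 2·((z_{α} + z_β) / d)².
z_{α} + z_β = 1.282 + 0.842 = 2.124.
n = 2 × (2.124 / 0.88)² = 2 × 2.414² = 2 × 5.83 = 11.7.
Round up to the next whole participant.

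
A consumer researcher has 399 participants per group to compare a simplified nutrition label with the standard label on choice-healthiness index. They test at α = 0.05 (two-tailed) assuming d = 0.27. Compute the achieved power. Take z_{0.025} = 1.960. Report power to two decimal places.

power ≈ 0.97

For two equal groups, power = Φ(d·√(n/2) − z_{α/2}).
d·√(n/2) = 0.27 × √(399/2) = 0.27 × 14.124 = 3.814.
z_β = 3.814 − 1.960 = 1.854.
Power = Φ(1.854) = 0.968.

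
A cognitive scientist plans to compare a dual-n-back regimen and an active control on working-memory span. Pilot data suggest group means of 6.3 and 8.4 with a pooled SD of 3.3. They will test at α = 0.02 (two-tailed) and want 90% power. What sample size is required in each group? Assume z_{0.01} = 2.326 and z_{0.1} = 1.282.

Cohen's d = |M₁ − M₂| / SD_pooled = |6.3 − 8.4| / 3.3 = 2.1 / 3.3 = 0.636.
For two independent groups with equal n: n = 2·((z_{α/2} + z_β) / d)².
z_{α/2} + z_β = 2.326 + 1.282 = 3.608.
n = 2 × (3.608 / 0.636)² = 2 × 5.673² = 2 × 32.18 = 64.4.
Round up to the next whole participant.

n = 65 per group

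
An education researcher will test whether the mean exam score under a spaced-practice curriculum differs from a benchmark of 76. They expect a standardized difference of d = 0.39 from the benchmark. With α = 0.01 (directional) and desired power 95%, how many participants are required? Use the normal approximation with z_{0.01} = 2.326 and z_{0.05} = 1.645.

For a one-sample test: n = ((z_{α} + z_β) / d)².
z_{α} + z_β = 2.326 + 1.645 = 3.971.
n = (3.971 / 0.39)² = 10.182² = 103.67.
Round up.

n = 104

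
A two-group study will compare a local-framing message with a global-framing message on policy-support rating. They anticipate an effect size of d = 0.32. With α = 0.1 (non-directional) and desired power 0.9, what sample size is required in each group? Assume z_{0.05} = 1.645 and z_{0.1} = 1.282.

n = 168 per group

For two independent groups with equal n: n = 2·((z_{α/2} + z_β) / d)².
z_{α/2} + z_β = 1.645 + 1.282 = 2.927.
n = 2 × (2.927 / 0.32)² = 2 × 9.147² = 2 × 83.67 = 167.3.
Round up to the next whole participant.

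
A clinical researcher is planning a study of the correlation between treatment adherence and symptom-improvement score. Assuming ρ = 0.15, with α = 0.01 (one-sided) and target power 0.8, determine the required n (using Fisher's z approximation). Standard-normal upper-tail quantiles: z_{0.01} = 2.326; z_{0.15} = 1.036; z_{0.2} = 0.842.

n = 443

Fisher's z: C = ½·ln((1+r)/(1−r)) = ½·ln(1.3529) = 0.1511.
n = ((z_{α} + z_β)/C)² + 3.
(2.326 + 0.842) / 0.1511 = 3.168 / 0.1511 = 20.966.
n = 20.966² + 3 = 439.58 + 3 = 442.6.
Round up.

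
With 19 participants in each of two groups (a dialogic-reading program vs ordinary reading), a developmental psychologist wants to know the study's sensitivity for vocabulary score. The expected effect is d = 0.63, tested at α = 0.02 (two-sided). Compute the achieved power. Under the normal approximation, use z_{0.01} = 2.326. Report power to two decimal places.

power ≈ 0.35

For two equal groups, power = Φ(d·√(n/2) − z_{α/2}).
d·√(n/2) = 0.63 × √(19/2) = 0.63 × 3.082 = 1.942.
z_β = 1.942 − 2.326 = -0.384.
Power = Φ(-0.384) = 0.350.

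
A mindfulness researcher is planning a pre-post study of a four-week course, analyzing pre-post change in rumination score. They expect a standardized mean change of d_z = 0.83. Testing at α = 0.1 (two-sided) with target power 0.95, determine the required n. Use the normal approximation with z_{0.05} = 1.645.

n = 16 pairs

For a paired (one-sample on differences) test: n = ((z_{α/2} + z_β) / d)².
z_{α/2} + z_β = 1.645 + 1.645 = 3.290.
n = (3.290 / 0.83)² = 3.964² = 15.71.
Round up.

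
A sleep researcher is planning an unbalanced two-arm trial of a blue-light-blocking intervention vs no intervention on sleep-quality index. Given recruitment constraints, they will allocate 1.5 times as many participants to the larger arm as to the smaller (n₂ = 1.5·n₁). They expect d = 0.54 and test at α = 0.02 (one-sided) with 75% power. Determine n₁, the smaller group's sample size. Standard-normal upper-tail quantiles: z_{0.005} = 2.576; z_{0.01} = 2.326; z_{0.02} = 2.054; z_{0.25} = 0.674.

With allocation ratio k = n₂/n₁ = 1.5, Var(x̄₁−x̄₂) = σ²(1/n₁ + 1/(k·n₁)) = σ²·(k+1)/(k·n₁).
So n₁ = (1 + 1/k)·((z_{α} + z_β)/d)² = 1.667 × (2.728/0.54)².
n₁ = 1.667 × 25.52 = 42.5.
Round up: n₁ = 43, giving n₂ = ⌈1.5 × 43⌉ = ⌈64.5⌉ = 65.

n₁ = 43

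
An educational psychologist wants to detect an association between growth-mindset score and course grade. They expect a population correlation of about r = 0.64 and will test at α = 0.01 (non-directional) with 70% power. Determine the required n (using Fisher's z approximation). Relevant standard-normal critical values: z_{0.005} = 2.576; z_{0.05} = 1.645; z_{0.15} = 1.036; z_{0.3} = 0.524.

Fisher's z: C = ½·ln((1+r)/(1−r)) = ½·ln(4.5556) = 0.7582.
n = ((z_{α/2} + z_β)/C)² + 3.
(2.576 + 0.524) / 0.7582 = 3.100 / 0.7582 = 4.089.
n = 4.089² + 3 = 16.72 + 3 = 19.7.
Round up.

n = 20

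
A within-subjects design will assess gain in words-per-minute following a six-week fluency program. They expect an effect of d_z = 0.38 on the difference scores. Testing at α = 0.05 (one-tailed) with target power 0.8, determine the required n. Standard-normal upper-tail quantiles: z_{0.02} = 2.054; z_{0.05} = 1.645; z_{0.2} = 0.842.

n = 43 pairs

For a paired (one-sample on differences) test: n = ((z_{α} + z_β) / d)².
z_{α} + z_β = 1.645 + 0.842 = 2.487.
n = (2.487 / 0.38)² = 6.545² = 42.83.
Round up.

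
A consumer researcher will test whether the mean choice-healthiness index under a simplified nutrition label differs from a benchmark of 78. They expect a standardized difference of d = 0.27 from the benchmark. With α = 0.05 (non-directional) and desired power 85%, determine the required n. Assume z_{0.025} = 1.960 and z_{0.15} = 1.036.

n = 124

For a one-sample test: n = ((z_{α/2} + z_β) / d)².
z_{α/2} + z_β = 1.960 + 1.036 = 2.996.
n = (2.996 / 0.27)² = 11.096² = 123.13.
Round up.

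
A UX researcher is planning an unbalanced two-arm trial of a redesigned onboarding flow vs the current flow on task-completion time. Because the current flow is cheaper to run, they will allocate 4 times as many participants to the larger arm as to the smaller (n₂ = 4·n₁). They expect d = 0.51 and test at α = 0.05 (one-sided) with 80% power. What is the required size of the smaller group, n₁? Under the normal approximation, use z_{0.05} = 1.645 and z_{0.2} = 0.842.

With allocation ratio k = n₂/n₁ = 4, Var(x̄₁−x̄₂) = σ²(1/n₁ + 1/(k·n₁)) = σ²·(k+1)/(k·n₁).
So n₁ = (1 + 1/k)·((z_{α} + z_β)/d)² = 1.250 × (2.487/0.51)².
n₁ = 1.250 × 23.78 = 29.7.
Round up: n₁ = 30, giving n₂ = 4 × 30 = 120.

n₁ = 30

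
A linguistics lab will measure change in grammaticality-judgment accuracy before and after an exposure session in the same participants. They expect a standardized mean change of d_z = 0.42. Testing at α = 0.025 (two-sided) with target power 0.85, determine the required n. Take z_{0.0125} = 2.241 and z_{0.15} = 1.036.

For a paired (one-sample on differences) test: n = ((z_{α/2} + z_β) / d)².
z_{α/2} + z_β = 2.241 + 1.036 = 3.277.
n = (3.277 / 0.42)² = 7.802² = 60.88.
Round up.

n = 61 pairs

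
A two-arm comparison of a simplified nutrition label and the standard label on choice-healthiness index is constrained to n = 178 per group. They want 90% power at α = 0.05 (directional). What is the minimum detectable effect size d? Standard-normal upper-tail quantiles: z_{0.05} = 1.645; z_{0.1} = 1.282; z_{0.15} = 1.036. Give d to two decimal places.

For two independent groups of n = 178 each: d_min = (z_{α} + z_β)·√(2/n).
z-sum = 1.645 + 1.282 = 2.927.
d_min = 2.927 × √(2/178) = 2.927 × 0.1060 = 0.310.

d_min ≈ 0.31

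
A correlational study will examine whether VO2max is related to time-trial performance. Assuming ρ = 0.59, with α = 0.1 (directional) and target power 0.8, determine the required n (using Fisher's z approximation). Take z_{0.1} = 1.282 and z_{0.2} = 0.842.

Fisher's z: C = ½·ln((1+r)/(1−r)) = ½·ln(3.8780) = 0.6777.
n = ((z_{α} + z_β)/C)² + 3.
(1.282 + 0.842) / 0.6777 = 2.124 / 0.6777 = 3.134.
n = 3.134² + 3 = 9.82 + 3 = 12.8.
Round up.

n = 13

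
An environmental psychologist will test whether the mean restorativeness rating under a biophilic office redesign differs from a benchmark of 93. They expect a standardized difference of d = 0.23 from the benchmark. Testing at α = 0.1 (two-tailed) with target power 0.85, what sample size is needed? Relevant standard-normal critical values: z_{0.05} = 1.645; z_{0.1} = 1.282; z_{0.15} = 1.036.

For a one-sample test: n = ((z_{α/2} + z_β) / d)².
z_{α/2} + z_β = 1.645 + 1.036 = 2.681.
n = (2.681 / 0.23)² = 11.657² = 135.87.
Round up.

n = 136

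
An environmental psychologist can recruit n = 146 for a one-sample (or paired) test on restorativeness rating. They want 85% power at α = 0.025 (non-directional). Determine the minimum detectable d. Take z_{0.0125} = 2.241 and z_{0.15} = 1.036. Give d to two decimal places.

d_min ≈ 0.27

For a single sample (or paired design) of n = 146: d_min = (z_{α/2} + z_β)/√n.
z-sum = 2.241 + 1.036 = 3.277.
d_min = 3.277 / √146 = 3.277 / 12.083 = 0.271.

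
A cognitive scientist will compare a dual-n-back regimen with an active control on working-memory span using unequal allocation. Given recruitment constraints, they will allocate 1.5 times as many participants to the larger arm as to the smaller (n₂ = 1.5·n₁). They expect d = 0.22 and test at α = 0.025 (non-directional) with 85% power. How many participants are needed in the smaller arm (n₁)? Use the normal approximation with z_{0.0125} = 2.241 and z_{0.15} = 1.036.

With allocation ratio k = n₂/n₁ = 1.5, Var(x̄₁−x̄₂) = σ²(1/n₁ + 1/(k·n₁)) = σ²·(k+1)/(k·n₁).
So n₁ = (1 + 1/k)·((z_{α/2} + z_β)/d)² = 1.667 × (3.277/0.22)².
n₁ = 1.667 × 221.87 = 369.8.
Round up: n₁ = 370, giving n₂ = 1.5 × 370 = 555.

n₁ = 370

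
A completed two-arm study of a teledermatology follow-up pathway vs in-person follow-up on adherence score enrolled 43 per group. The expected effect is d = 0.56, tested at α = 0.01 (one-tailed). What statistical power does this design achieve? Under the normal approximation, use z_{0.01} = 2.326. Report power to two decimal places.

power ≈ 0.61

For two equal groups, power = Φ(d·√(n/2) − z_{α}).
d·√(n/2) = 0.56 × √(43/2) = 0.56 × 4.637 = 2.597.
z_β = 2.597 − 2.326 = 0.271.
Power = Φ(0.271) = 0.607.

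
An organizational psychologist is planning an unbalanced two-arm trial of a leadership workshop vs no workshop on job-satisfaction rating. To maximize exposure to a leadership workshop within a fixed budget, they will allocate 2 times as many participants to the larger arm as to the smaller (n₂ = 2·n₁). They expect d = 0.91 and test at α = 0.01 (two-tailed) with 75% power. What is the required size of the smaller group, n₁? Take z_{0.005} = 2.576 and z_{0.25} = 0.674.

n₁ = 20

With allocation ratio k = n₂/n₁ = 2, Var(x̄₁−x̄₂) = σ²(1/n₁ + 1/(k·n₁)) = σ²·(k+1)/(k·n₁).
So n₁ = (1 + 1/k)·((z_{α/2} + z_β)/d)² = 1.500 × (3.250/0.91)².
n₁ = 1.500 × 12.76 = 19.1.
Round up: n₁ = 20, giving n₂ = 2 × 20 = 40.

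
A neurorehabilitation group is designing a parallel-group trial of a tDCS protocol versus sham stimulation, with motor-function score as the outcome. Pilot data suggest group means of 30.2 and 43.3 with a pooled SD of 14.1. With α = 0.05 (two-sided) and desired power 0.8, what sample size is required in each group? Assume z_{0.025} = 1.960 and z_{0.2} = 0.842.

n = 19 per group

Cohen's d = |M₁ − M₂| / SD_pooled = |30.2 − 43.3| / 14.1 = 13.1 / 14.1 = 0.929.
For two independent groups with equal n: n = 2·((z_{α/2} + z_β) / d)².
z_{α/2} + z_β = 1.960 + 0.842 = 2.802.
n = 2 × (2.802 / 0.929)² = 2 × 3.016² = 2 × 9.10 = 18.2.
Round up to the next whole participant.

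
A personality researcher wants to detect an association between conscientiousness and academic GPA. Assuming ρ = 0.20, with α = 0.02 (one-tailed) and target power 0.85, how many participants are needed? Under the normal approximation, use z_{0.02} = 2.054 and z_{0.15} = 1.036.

n = 236

Fisher's z: C = ½·ln((1+r)/(1−r)) = ½·ln(1.5000) = 0.2027.
n = ((z_{α} + z_β)/C)² + 3.
(2.054 + 1.036) / 0.2027 = 3.090 / 0.2027 = 15.244.
n = 15.244² + 3 = 232.39 + 3 = 235.4.
Round up.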